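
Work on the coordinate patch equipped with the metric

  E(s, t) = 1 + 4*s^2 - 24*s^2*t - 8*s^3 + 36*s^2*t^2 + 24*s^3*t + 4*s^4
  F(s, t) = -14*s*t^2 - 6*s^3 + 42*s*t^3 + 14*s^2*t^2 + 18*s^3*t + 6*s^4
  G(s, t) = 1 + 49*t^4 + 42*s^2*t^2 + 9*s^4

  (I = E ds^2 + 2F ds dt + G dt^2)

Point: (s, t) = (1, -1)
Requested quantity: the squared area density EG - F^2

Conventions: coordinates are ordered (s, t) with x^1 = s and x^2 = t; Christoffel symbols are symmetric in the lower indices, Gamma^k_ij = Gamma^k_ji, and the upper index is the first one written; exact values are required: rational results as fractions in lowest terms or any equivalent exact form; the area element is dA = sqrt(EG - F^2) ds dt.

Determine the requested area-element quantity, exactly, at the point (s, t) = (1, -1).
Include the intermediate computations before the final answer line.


E = 37, F = -60, G = 101; EG - F^2 = 137

Answer: EG - F^2 = 137


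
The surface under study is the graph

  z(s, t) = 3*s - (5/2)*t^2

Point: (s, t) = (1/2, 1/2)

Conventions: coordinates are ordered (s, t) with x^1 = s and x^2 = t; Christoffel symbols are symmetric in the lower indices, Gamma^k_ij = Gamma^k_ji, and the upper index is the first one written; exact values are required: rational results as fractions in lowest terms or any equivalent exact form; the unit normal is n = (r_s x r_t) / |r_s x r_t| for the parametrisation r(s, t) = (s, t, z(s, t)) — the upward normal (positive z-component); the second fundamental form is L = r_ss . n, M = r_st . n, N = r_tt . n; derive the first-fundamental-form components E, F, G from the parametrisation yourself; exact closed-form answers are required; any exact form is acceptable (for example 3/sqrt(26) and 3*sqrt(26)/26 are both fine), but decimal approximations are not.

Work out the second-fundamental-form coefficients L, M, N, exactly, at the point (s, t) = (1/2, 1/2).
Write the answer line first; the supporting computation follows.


Answer: L = 0, M = 0, N = -2*sqrt(65)/13

z_s = 3, z_t = -5/2, z_ss = 0, z_st = 0, z_tt = -5
E = 10, F = -15/2, G = 29/4; answer radicand W^2 = 65/4
unnormalised second-form numerators: l = 0, m = 0, n = -5; L = l/sqrt(65/4), and similarly M = m/sqrt(W^2), N = n/sqrt(W^2)


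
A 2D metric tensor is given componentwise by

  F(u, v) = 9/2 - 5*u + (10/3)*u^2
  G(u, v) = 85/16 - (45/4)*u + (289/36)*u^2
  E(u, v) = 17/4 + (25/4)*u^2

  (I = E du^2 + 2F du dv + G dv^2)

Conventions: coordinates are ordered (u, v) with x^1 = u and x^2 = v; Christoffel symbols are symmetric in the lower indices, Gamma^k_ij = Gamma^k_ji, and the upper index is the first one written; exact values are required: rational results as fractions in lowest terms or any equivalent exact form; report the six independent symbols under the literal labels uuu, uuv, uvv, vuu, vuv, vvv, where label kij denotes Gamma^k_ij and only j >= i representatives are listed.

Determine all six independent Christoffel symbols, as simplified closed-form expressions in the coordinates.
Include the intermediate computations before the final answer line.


E = 17/4 + (25/4)*u^2; F = 9/2 - 5*u + (10/3)*u^2; G = 85/16 - (45/4)*u + (289/36)*u^2
Gamma^k_ij = (1/2) g^{kl} (d_i g_jl + d_j g_il - d_l g_ij), with g^inv = (1/(EG-F^2)) [[G, -F], [-F, E]]
first partials: E_u = (25/2)*u, E_v = 0, F_u = -5 + (20/3)*u, F_v = 0, G_u = -45/4 + (289/18)*u, G_v = 0
D = EG - F^2 = 149/64 - (45/16)*u + (7097/576)*u^2 - (1775/48)*u^3 + (625/16)*u^4
expanded: Gamma^u_uu = (G E_u - 2F F_u + F E_v)/(2D), Gamma^u_uv = (G E_v - F G_u)/(2D), Gamma^u_vv = (2G F_v - G G_u - F G_v)/(2D), Gamma^v_uu = (2E F_u - E E_v - F E_u)/(2D), Gamma^v_uv = (E G_u - F E_v)/(2D), Gamma^v_vv = (E G_v - 2F F_v + F G_u)/(2D); substitute and cancel common factors

Answer: Gamma_uuu = (16100*u^3 - 11700*u^2 - 12555*u + 12960)/(22500*u^4 - 21300*u^3 + 7097*u^2 - 1620*u + 1341), Gamma_uuv = (-46240*u^3 + 101760*u^2 - 111024*u + 43740)/(67500*u^4 - 63900*u^3 + 21291*u^2 - 4860*u + 4023), Gamma_uvv = (-668168*u^3 + 1404540*u^2 - 1098270*u + 309825)/(405000*u^4 - 383400*u^3 + 127746*u^2 - 29160*u + 24138), Gamma_vuu = (12000*u^3 + 120*u - 12240)/(22500*u^4 - 21300*u^3 + 7097*u^2 - 1620*u + 1341), Gamma_vuv = (28900*u^3 - 20250*u^2 + 19652*u - 13770)/(22500*u^4 - 21300*u^3 + 7097*u^2 - 1620*u + 1341), Gamma_vvv = (46240*u^3 - 101760*u^2 + 111024*u - 43740)/(67500*u^4 - 63900*u^3 + 21291*u^2 - 4860*u + 4023)


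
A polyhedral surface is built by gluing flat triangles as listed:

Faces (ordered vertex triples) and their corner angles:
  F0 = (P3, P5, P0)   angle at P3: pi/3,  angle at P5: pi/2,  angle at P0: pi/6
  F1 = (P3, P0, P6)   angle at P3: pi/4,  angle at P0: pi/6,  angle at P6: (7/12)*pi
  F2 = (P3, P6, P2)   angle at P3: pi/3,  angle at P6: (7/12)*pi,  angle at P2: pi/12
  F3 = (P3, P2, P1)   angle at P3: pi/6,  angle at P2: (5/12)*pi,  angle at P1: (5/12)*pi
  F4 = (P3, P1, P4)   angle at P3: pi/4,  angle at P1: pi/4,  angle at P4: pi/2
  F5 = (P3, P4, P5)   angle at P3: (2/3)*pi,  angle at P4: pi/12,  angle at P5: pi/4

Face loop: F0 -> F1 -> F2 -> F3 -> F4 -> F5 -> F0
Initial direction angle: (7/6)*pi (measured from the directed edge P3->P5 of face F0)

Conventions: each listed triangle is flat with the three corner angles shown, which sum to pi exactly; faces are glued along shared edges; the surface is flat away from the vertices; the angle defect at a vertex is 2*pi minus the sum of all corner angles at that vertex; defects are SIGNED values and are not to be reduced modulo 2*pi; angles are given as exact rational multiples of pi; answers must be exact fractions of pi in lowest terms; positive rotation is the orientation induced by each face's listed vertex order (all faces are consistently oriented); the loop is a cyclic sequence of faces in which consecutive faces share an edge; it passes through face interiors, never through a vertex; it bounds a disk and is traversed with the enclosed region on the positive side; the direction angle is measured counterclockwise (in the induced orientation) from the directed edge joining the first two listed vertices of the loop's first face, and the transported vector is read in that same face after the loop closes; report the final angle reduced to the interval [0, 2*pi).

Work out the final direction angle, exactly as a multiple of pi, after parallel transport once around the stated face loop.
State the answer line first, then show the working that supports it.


Answer: final direction angle = (7/6)*pi

enclosed vertex P3: corner angles sum to 2*pi, defect = 2*pi - 2*pi = 0
final direction = starting direction + enclosed defect total, reduced mod 2*pi (induced orientation)
final angle = (7/6)*pi + 0 = (7/6)*pi (mod 2*pi)


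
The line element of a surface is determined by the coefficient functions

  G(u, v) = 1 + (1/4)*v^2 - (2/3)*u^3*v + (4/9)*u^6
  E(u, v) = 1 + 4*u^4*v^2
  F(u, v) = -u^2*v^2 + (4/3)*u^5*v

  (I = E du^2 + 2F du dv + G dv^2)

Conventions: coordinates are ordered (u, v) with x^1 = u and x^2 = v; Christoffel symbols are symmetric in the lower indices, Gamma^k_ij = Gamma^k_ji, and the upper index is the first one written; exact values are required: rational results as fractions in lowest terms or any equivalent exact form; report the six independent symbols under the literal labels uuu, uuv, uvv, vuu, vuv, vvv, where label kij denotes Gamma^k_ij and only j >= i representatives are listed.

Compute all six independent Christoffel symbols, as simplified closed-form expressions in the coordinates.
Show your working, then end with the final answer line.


E = 1 + 4*u^4*v^2; F = -u^2*v^2 + (4/3)*u^5*v; G = 1 + (1/4)*v^2 - (2/3)*u^3*v + (4/9)*u^6
Gamma^k_ij = (1/2) g^{kl} (d_i g_jl + d_j g_il - d_l g_ij), with g^inv = (1/(EG-F^2)) [[G, -F], [-F, E]]
first partials: E_u = 16*u^3*v^2, E_v = 8*u^4*v, F_u = -2*u*v^2 + (20/3)*u^4*v, F_v = -2*u^2*v + (4/3)*u^5, G_u = -2*u^2*v + (8/3)*u^5, G_v = (1/2)*v - (2/3)*u^3
D = EG - F^2 = 1 + (1/4)*v^2 - (2/3)*u^3*v + 4*u^4*v^2 + (4/9)*u^6
expanded: Gamma^u_uu = (G E_u - 2F F_u + F E_v)/(2D), Gamma^u_uv = (G E_v - F G_u)/(2D), Gamma^u_vv = (2G F_v - G G_u - F G_v)/(2D), Gamma^v_uu = (2E F_u - E E_v - F E_u)/(2D), Gamma^v_uv = (E G_u - F E_v)/(2D), Gamma^v_vv = (E G_v - 2F F_v + F G_u)/(2D); substitute and cancel common factors

Answer: Gamma_uuu = 288*u^3*v^2/(16*u^6 + 144*u^4*v^2 - 24*u^3*v + 9*v^2 + 36), Gamma_uuv = 144*u^4*v/(16*u^6 + 144*u^4*v^2 - 24*u^3*v + 9*v^2 + 36), Gamma_uvv = -36*u^2*v/(16*u^6 + 144*u^4*v^2 - 24*u^3*v + 9*v^2 + 36), Gamma_vuu = (96*u^4*v - 72*u*v^2)/(16*u^6 + 144*u^4*v^2 - 24*u^3*v + 9*v^2 + 36), Gamma_vuv = (48*u^5 - 36*u^2*v)/(16*u^6 + 144*u^4*v^2 - 24*u^3*v + 9*v^2 + 36), Gamma_vvv = (-12*u^3 + 9*v)/(16*u^6 + 144*u^4*v^2 - 24*u^3*v + 9*v^2 + 36)


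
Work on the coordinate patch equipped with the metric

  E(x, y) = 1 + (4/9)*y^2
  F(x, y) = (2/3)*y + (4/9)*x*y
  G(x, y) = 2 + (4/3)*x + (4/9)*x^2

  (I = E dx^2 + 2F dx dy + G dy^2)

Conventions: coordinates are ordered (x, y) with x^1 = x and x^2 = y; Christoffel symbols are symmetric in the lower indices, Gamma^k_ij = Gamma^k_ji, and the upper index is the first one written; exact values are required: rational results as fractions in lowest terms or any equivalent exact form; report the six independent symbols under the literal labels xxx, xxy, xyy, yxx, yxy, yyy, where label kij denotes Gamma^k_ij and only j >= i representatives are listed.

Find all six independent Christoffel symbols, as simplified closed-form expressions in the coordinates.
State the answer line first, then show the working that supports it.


Answer: Gamma_xxx = 0, Gamma_xxy = 2*y/(2*x^2 + 6*x + 2*y^2 + 9), Gamma_xyy = 0, Gamma_yxx = 0, Gamma_yxy = (2*x + 3)/(2*x^2 + 6*x + 2*y^2 + 9), Gamma_yyy = 0

E = 1 + (4/9)*y^2; F = (2/3)*y + (4/9)*x*y; G = 2 + (4/3)*x + (4/9)*x^2
Gamma^k_ij = (1/2) g^{kl} (d_i g_jl + d_j g_il - d_l g_ij), with g^inv = (1/(EG-F^2)) [[G, -F], [-F, E]]
first partials: E_x = 0, E_y = (8/9)*y, F_x = (4/9)*y, F_y = 2/3 + (4/9)*x, G_x = 4/3 + (8/9)*x, G_y = 0
D = EG - F^2 = 2 + (4/3)*x + (4/9)*y^2 + (4/9)*x^2
expanded: Gamma^x_xx = (G E_x - 2F F_x + F E_y)/(2D), Gamma^x_xy = (G E_y - F G_x)/(2D), Gamma^x_yy = (2G F_y - G G_x - F G_y)/(2D), Gamma^y_xx = (2E F_x - E E_y - F E_x)/(2D), Gamma^y_xy = (E G_x - F E_y)/(2D), Gamma^y_yy = (E G_y - 2F F_y + F G_x)/(2D); substitute and cancel common factors


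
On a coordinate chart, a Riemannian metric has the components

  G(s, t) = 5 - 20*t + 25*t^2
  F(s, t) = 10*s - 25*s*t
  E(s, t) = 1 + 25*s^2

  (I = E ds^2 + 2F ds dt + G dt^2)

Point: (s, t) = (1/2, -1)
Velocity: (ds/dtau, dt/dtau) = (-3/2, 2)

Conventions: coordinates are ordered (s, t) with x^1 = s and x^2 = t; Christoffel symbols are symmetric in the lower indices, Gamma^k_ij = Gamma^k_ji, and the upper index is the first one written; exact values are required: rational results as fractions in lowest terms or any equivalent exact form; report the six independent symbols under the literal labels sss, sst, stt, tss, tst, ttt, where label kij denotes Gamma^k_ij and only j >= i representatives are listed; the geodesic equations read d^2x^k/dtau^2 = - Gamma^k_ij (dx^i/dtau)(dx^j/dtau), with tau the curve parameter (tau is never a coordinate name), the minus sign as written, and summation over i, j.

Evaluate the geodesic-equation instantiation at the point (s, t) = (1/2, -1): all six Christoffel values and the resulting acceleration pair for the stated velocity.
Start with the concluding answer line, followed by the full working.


Answer: Gamma_sss = 2/9, Gamma_sst = 0, Gamma_stt = -2/9, Gamma_tss = 28/45, Gamma_tst = 0, Gamma_ttt = -28/45; accelerations (d^2s/dtau^2, d^2t/dtau^2) = (7/18, 49/45)

E = 29/4, F = 35/2, G = 50 at the point
E_s = 25, E_t = 0, F_s = 35, F_t = -25/2, G_s = 0, G_t = -70
EG - F^2 = 225/4;  g^inv = (4/225) * [[50, -35/2], [-35/2, 29/4]]
first-kind symbols [ij,l] = (1/2)(d_i g_jl + d_j g_il - d_l g_ij): [ss,s] = E_s/2 = 25/2, [ss,t] = F_s - E_t/2 = 35, [st,s] = E_t/2 = 0, [st,t] = G_s/2 = 0, [tt,s] = F_t - G_s/2 = -25/2, [tt,t] = G_t/2 = -35
Gamma^s_ij = (G*[ij,s] - F*[ij,t])/(EG - F^2), Gamma^t_ij = (E*[ij,t] - F*[ij,s])/(EG - F^2)
Gamma_sss = 2/9, Gamma_sst = 0, Gamma_stt = -2/9, Gamma_tss = 28/45, Gamma_tst = 0, Gamma_ttt = -28/45
d^2s/dtau^2 = -(Gamma_sss*(-3/2)^2 + 2*Gamma_sst*(-3/2)*(2) + Gamma_stt*(2)^2) = 7/18
d^2t/dtau^2 = -(Gamma_tss*(-3/2)^2 + 2*Gamma_tst*(-3/2)*(2) + Gamma_ttt*(2)^2) = 49/45


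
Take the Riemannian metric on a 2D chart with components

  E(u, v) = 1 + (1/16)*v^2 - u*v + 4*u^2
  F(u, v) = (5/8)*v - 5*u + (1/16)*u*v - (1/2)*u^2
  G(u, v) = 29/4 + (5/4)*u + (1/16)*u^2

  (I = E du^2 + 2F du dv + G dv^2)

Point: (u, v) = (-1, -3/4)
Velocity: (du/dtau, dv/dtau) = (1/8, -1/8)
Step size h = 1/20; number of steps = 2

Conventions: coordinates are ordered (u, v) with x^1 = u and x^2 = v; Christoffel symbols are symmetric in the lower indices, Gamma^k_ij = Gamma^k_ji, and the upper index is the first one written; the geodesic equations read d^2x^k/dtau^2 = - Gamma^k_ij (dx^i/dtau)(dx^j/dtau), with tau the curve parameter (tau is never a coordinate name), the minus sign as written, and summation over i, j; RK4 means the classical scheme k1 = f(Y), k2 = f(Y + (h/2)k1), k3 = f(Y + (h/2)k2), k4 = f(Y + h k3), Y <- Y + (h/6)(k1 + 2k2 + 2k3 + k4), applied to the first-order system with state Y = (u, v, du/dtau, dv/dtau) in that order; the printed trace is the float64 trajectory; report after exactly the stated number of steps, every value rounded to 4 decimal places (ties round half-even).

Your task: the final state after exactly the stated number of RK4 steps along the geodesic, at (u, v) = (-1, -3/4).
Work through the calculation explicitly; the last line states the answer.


f(Y) = (du/dtau, dv/dtau, -Gamma^u_ij Y'^i Y'^j, -Gamma^v_ij Y'^i Y'^j) with the Gammas evaluated at the stage position; h = 0.050000; intermediate values shown to 6 dp
step 0: u = -1.0000, v = -0.7500, du/dtau = 0.1250, dv/dtau = -0.1250
step 1:
  k1: at (u, v) = (-1.000000, -0.750000), (du/dtau, dv/dtau) = (0.125000, -0.125000); Gamma_uuu = -0.387798, Gamma_uuv = 0.048475, Gamma_uvv = 0.000000, Gamma_vuu = -0.481404, Gamma_vuv = 0.060176, Gamma_vvv = 0.000000; k1 = (0.125000, -0.125000, 0.007574, 0.009402)
  k2: at (u, v) = (-0.996875, -0.753125), (du/dtau, dv/dtau) = (0.125189, -0.124765); Gamma_uuu = -0.387201, Gamma_uuv = 0.048400, Gamma_uvv = 0.000000, Gamma_vuu = -0.482703, Gamma_vuv = 0.060338, Gamma_vvv = 0.000000; k2 = (0.125189, -0.124765, 0.007580, 0.009450)
  k3: at (u, v) = (-0.996870, -0.753119), (du/dtau, dv/dtau) = (0.125190, -0.124764); Gamma_uuu = -0.387201, Gamma_uuv = 0.048400, Gamma_uvv = 0.000000, Gamma_vuu = -0.482705, Gamma_vuv = 0.060338, Gamma_vvv = 0.000000; k3 = (0.125190, -0.124764, 0.007580, 0.009450)
  k4: at (u, v) = (-0.993741, -0.756238), (du/dtau, dv/dtau) = (0.125379, -0.124527); Gamma_uuu = -0.386597, Gamma_uuv = 0.048325, Gamma_uvv = 0.000000, Gamma_vuu = -0.484006, Gamma_vuv = 0.060501, Gamma_vvv = 0.000000; k4 = (0.125379, -0.124527, 0.007586, 0.009498)
  Y <- Y + (h/6)(k1 + 2k2 + 2k3 + k4): u = -0.9937, v = -0.7562, du/dtau = 0.1254, dv/dtau = -0.1245
step 2:
  k1: at (u, v) = (-0.993741, -0.756238), (du/dtau, dv/dtau) = (0.125379, -0.124527); Gamma_uuu = -0.386597, Gamma_uuv = 0.048325, Gamma_uvv = 0.000000, Gamma_vuu = -0.484006, Gamma_vuv = 0.060501, Gamma_vvv = 0.000000; k1 = (0.125379, -0.124527, 0.007586, 0.009498)
  k2: at (u, v) = (-0.990606, -0.759351), (du/dtau, dv/dtau) = (0.125569, -0.124290); Gamma_uuu = -0.385985, Gamma_uuv = 0.048248, Gamma_uvv = 0.000000, Gamma_vuu = -0.485310, Gamma_vuv = 0.060664, Gamma_vvv = 0.000000; k2 = (0.125569, -0.124290, 0.007592, 0.009546)
  k3: at (u, v) = (-0.990601, -0.759345), (du/dtau, dv/dtau) = (0.125569, -0.124289); Gamma_uuu = -0.385984, Gamma_uuv = 0.048248, Gamma_uvv = 0.000000, Gamma_vuu = -0.485312, Gamma_vuv = 0.060664, Gamma_vvv = 0.000000; k3 = (0.125569, -0.124289, 0.007592, 0.009546)
  k4: at (u, v) = (-0.987462, -0.762453), (du/dtau, dv/dtau) = (0.125759, -0.124050); Gamma_uuu = -0.385365, Gamma_uuv = 0.048171, Gamma_uvv = 0.000000, Gamma_vuu = -0.486618, Gamma_vuv = 0.060827, Gamma_vvv = 0.000000; k4 = (0.125759, -0.124050, 0.007598, 0.009594)
  Y <- Y + (h/6)(k1 + 2k2 + 2k3 + k4): u = -0.9875, v = -0.7625, du/dtau = 0.1258, dv/dtau = -0.1241

Answer: u = -0.9875, v = -0.7625, du/dtau = 0.1258, dv/dtau = -0.1241


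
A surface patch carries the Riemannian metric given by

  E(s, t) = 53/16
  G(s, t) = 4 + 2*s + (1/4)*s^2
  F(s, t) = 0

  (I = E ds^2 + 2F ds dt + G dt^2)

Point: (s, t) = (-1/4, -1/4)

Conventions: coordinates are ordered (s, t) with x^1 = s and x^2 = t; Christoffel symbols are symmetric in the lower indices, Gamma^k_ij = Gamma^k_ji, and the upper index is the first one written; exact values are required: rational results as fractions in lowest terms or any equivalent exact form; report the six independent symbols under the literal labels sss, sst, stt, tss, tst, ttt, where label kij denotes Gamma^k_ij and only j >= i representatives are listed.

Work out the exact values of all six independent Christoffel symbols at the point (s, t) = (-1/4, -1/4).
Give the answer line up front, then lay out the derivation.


Answer: Gamma_sss = 0, Gamma_sst = 0, Gamma_stt = -15/53, Gamma_tss = 0, Gamma_tst = 4/15, Gamma_ttt = 0

E = 53/16, F = 0, G = 225/64 at the point
E_s = 0, E_t = 0, F_s = 0, F_t = 0, G_s = 15/8, G_t = 0
EG - F^2 = 11925/1024;  g^inv = (1024/11925) * [[225/64, 0], [0, 53/16]]
first-kind symbols [ij,l] = (1/2)(d_i g_jl + d_j g_il - d_l g_ij): [ss,s] = E_s/2 = 0, [ss,t] = F_s - E_t/2 = 0, [st,s] = E_t/2 = 0, [st,t] = G_s/2 = 15/16, [tt,s] = F_t - G_s/2 = -15/16, [tt,t] = G_t/2 = 0
Gamma^s_ij = (G*[ij,s] - F*[ij,t])/(EG - F^2), Gamma^t_ij = (E*[ij,t] - F*[ij,s])/(EG - F^2)


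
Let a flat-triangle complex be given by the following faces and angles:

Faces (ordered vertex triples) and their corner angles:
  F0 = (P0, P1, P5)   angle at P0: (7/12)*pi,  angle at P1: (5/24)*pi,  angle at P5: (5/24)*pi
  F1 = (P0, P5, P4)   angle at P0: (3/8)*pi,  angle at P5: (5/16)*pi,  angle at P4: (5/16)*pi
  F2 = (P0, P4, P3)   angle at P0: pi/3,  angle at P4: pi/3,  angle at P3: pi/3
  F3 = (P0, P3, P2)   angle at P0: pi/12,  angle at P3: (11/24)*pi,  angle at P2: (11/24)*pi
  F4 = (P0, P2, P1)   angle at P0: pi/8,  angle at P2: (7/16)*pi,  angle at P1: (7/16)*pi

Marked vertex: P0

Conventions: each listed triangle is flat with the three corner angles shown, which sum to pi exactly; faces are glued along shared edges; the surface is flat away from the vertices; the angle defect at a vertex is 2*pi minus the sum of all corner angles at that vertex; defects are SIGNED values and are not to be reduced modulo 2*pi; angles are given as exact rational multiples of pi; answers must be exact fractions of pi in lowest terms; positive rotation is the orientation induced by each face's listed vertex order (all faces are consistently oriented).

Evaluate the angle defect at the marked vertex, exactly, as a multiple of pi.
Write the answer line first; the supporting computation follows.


Answer: defect(P0) = pi/2

Sum of corner angles at P0: (3/2)*pi
defect = 2*pi - (3/2)*pi


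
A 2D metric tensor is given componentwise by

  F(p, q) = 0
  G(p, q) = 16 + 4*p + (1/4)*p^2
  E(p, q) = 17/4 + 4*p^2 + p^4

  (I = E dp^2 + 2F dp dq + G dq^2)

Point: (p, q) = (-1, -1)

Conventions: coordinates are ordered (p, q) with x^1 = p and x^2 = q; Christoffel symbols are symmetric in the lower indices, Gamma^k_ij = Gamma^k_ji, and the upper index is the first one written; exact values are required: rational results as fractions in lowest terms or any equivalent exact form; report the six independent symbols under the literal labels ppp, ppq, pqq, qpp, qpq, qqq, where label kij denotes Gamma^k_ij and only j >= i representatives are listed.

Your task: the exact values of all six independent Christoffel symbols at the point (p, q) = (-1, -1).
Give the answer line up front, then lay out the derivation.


Answer: Gamma_ppp = -24/37, Gamma_ppq = 0, Gamma_pqq = -7/37, Gamma_qpp = 0, Gamma_qpq = 1/7, Gamma_qqq = 0

E = 37/4, F = 0, G = 49/4 at the point
E_p = -12, E_q = 0, F_p = 0, F_q = 0, G_p = 7/2, G_q = 0
EG - F^2 = 1813/16;  g^inv = (16/1813) * [[49/4, 0], [0, 37/4]]
first-kind symbols [ij,l] = (1/2)(d_i g_jl + d_j g_il - d_l g_ij): [pp,p] = E_p/2 = -6, [pp,q] = F_p - E_q/2 = 0, [pq,p] = E_q/2 = 0, [pq,q] = G_p/2 = 7/4, [qq,p] = F_q - G_p/2 = -7/4, [qq,q] = G_q/2 = 0
Gamma^p_ij = (G*[ij,p] - F*[ij,q])/(EG - F^2), Gamma^q_ij = (E*[ij,q] - F*[ij,p])/(EG - F^2)


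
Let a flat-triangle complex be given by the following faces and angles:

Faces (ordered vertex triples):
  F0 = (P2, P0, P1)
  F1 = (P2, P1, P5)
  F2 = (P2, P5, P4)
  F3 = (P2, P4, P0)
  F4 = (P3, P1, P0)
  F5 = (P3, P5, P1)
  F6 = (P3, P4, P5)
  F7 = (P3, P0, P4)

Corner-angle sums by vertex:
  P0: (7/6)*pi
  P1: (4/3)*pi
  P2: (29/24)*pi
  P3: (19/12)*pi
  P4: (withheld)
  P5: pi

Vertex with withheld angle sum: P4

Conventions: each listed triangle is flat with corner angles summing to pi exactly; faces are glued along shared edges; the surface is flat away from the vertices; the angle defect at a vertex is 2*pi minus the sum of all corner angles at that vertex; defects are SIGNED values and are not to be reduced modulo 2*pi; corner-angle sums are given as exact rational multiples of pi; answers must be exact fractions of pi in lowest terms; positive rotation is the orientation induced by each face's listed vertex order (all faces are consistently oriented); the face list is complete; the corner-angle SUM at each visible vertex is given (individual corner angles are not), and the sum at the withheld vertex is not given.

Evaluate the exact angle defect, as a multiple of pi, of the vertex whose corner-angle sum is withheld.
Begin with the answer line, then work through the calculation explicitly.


Answer: defect(P4) = (7/24)*pi

V = 6, E = 12, F = 8; chi = V - E + F = 2
Gauss-Bonnet: total defect = 2*pi*chi = 4*pi; visible defects sum to (89/24)*pi


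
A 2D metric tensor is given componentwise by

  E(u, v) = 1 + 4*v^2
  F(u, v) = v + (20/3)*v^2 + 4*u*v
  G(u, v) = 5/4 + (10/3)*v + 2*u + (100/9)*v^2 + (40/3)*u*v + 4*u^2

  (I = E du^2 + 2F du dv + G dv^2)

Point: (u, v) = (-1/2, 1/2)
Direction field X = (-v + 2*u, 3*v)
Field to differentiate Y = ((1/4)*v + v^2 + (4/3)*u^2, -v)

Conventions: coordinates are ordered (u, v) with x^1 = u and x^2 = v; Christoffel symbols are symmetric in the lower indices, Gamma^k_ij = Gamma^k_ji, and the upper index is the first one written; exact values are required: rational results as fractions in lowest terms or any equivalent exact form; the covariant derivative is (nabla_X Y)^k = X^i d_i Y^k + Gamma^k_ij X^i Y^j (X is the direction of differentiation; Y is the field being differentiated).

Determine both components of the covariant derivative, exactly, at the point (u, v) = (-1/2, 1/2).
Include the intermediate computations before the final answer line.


E = 2, F = 7/6, G = 85/36 at the point
E_u = 0, E_v = 4, F_u = 2, F_v = 17/3, G_u = 14/3, G_v = 70/9
EG - F^2 = 121/36;  g^inv = (36/121) * [[85/36, -7/6], [-7/6, 2]]
first-kind symbols [ij,l] = (1/2)(d_i g_jl + d_j g_il - d_l g_ij): [uu,u] = E_u/2 = 0, [uu,v] = F_u - E_v/2 = 0, [uv,u] = E_v/2 = 2, [uv,v] = G_u/2 = 7/3, [vv,u] = F_v - G_u/2 = 10/3, [vv,v] = G_v/2 = 35/9
Gamma^u_ij = (G*[ij,u] - F*[ij,v])/(EG - F^2), Gamma^v_ij = (E*[ij,v] - F*[ij,u])/(EG - F^2)
Gamma_uuu = 0, Gamma_uuv = 72/121, Gamma_uvv = 120/121, Gamma_vuu = 0, Gamma_vuv = 84/121, Gamma_vvv = 140/121
X = (-3/2, 3/2), Y = (17/24, -1/2) at the point

Answer: (nabla_X Y)^u = 4075/968, (nabla_X Y)^v = -537/484


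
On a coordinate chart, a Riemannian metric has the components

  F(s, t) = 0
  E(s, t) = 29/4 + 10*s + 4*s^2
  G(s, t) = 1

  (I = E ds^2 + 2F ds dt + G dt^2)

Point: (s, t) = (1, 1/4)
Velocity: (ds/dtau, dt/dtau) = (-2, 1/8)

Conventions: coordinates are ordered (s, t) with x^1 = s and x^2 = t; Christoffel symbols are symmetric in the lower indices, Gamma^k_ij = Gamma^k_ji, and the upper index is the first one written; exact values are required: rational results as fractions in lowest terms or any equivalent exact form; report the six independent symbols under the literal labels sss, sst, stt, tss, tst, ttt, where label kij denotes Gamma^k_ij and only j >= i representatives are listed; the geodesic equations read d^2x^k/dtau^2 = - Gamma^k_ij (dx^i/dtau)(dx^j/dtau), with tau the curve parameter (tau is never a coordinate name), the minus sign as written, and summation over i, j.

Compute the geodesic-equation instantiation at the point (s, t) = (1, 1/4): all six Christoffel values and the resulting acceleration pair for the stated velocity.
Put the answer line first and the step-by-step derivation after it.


Answer: Gamma_sss = 36/85, Gamma_sst = 0, Gamma_stt = 0, Gamma_tss = 0, Gamma_tst = 0, Gamma_ttt = 0; accelerations (d^2s/dtau^2, d^2t/dtau^2) = (-144/85, 0)

E = 85/4, F = 0, G = 1 at the point
E_s = 18, E_t = 0, F_s = 0, F_t = 0, G_s = 0, G_t = 0
EG - F^2 = 85/4;  g^inv = (4/85) * [[1, 0], [0, 85/4]]
first-kind symbols [ij,l] = (1/2)(d_i g_jl + d_j g_il - d_l g_ij): [ss,s] = E_s/2 = 9, [ss,t] = F_s - E_t/2 = 0, [st,s] = E_t/2 = 0, [st,t] = G_s/2 = 0, [tt,s] = F_t - G_s/2 = 0, [tt,t] = G_t/2 = 0
Gamma^s_ij = (G*[ij,s] - F*[ij,t])/(EG - F^2), Gamma^t_ij = (E*[ij,t] - F*[ij,s])/(EG - F^2)
Gamma_sss = 36/85, Gamma_sst = 0, Gamma_stt = 0, Gamma_tss = 0, Gamma_tst = 0, Gamma_ttt = 0
d^2s/dtau^2 = -(Gamma_sss*(-2)^2 + 2*Gamma_sst*(-2)*(1/8) + Gamma_stt*(1/8)^2) = -144/85
d^2t/dtau^2 = -(Gamma_tss*(-2)^2 + 2*Gamma_tst*(-2)*(1/8) + Gamma_ttt*(1/8)^2) = 0


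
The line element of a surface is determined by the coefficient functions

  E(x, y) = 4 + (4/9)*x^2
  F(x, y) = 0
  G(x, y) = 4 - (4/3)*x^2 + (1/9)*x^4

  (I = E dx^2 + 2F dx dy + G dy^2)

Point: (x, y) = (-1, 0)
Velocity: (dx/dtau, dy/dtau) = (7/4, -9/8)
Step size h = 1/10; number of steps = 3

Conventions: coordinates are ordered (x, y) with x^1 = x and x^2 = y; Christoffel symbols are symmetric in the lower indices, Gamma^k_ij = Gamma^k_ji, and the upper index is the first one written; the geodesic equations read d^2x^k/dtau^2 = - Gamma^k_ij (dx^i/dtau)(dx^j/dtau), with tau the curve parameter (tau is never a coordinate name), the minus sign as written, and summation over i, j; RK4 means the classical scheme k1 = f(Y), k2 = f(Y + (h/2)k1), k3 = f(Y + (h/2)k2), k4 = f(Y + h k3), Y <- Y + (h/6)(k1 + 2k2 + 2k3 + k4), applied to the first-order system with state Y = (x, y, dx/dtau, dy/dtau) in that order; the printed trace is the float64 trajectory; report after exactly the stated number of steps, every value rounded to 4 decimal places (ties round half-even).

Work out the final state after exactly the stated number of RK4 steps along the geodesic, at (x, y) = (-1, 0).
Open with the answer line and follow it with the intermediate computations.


Answer: x = -0.4524, y = -0.2864, dx/dtau = 1.8833, dy/dtau = -0.8374

f(Y) = (dx/dtau, dy/dtau, -Gamma^x_ij Y'^i Y'^j, -Gamma^y_ij Y'^i Y'^j) with the Gammas evaluated at the stage position; h = 0.100000; intermediate values shown to 6 dp
step 0: x = -1.0000, y = 0.0000, dx/dtau = 1.7500, dy/dtau = -1.1250
step 1:
  k1: at (x, y) = (-1.000000, 0.000000), (dx/dtau, dy/dtau) = (1.750000, -1.125000); Gamma_xxx = -0.100000, Gamma_xxy = 0.000000, Gamma_xyy = -0.250000, Gamma_yxx = 0.000000, Gamma_yxy = 0.400000, Gamma_yyy = 0.000000; k1 = (1.750000, -1.125000, 0.622656, 1.575000)
  k2: at (x, y) = (-0.912500, -0.056250), (dx/dtau, dy/dtau) = (1.781133, -1.046250); Gamma_xxx = -0.092803, Gamma_xxy = 0.000000, Gamma_xyy = -0.239773, Gamma_yxx = 0.000000, Gamma_yxy = 0.353180, Gamma_yyy = 0.000000; k2 = (1.781133, -1.046250, 0.556876, 1.316307)
  k3: at (x, y) = (-0.910943, -0.052312), (dx/dtau, dy/dtau) = (1.777844, -1.059185); Gamma_xxx = -0.092671, Gamma_xxy = 0.000000, Gamma_xyy = -0.239564, Gamma_yxx = 0.000000, Gamma_yxy = 0.352383, Gamma_yyy = 0.000000; k3 = (1.777844, -1.059185, 0.561670, 1.327122)
  k4: at (x, y) = (-0.822216, -0.105918), (dx/dtau, dy/dtau) = (1.806167, -0.992288); Gamma_xxx = -0.084974, Gamma_xxy = 0.000000, Gamma_xyy = -0.226200, Gamma_yxx = 0.000000, Gamma_yxy = 0.308874, Gamma_yyy = 0.000000; k4 = (1.806167, -0.992288, 0.499932, 1.107150)
  Y <- Y + (h/6)(k1 + 2k2 + 2k3 + k4): x = -0.8221, y = -0.1055, dx/dtau = 1.8060, dy/dtau = -0.9922
step 2:
  k1: at (x, y) = (-0.822098, -0.105469), (dx/dtau, dy/dtau) = (1.805995, -0.992183); Gamma_xxx = -0.084964, Gamma_xxy = 0.000000, Gamma_xyy = -0.226181, Gamma_yxx = 0.000000, Gamma_yxy = 0.308818, Gamma_yyy = 0.000000; k1 = (1.805995, -0.992183, 0.499778, 1.106729)
  k2: at (x, y) = (-0.731798, -0.155078), (dx/dtau, dy/dtau) = (1.830984, -0.936847); Gamma_xxx = -0.076744, Gamma_xxy = 0.000000, Gamma_xyy = -0.209684, Gamma_yxx = 0.000000, Gamma_yxy = 0.267839, Gamma_yyy = 0.000000; k2 = (1.830984, -0.936847, 0.441321, 0.918875)
  k3: at (x, y) = (-0.730549, -0.152312), (dx/dtau, dy/dtau) = (1.828061, -0.946239); Gamma_xxx = -0.076628, Gamma_xxy = 0.000000, Gamma_xyy = -0.209436, Gamma_yxx = 0.000000, Gamma_yxy = 0.267292, Gamma_yyy = 0.000000; k3 = (1.828061, -0.946239, 0.443598, 0.924714)
  k4: at (x, y) = (-0.639292, -0.200093), (dx/dtau, dy/dtau) = (1.850354, -0.899712); Gamma_xxx = -0.067947, Gamma_xxy = 0.000000, Gamma_xyy = -0.189956, Gamma_yxx = 0.000000, Gamma_yxy = 0.228674, Gamma_yyy = 0.000000; k4 = (1.850354, -0.899712, 0.386403, 0.761385)
  Y <- Y + (h/6)(k1 + 2k2 + 2k3 + k4): x = -0.6392, y = -0.1998, dx/dtau = 1.8503, dy/dtau = -0.8996
step 3:
  k1: at (x, y) = (-0.639191, -0.199770), (dx/dtau, dy/dtau) = (1.850262, -0.899595); Gamma_xxx = -0.067937, Gamma_xxy = 0.000000, Gamma_xyy = -0.189933, Gamma_yxx = 0.000000, Gamma_yxy = 0.228632, Gamma_yyy = 0.000000; k1 = (1.850262, -0.899595, 0.386288, 0.761110)
  k2: at (x, y) = (-0.546678, -0.244750), (dx/dtau, dy/dtau) = (1.869576, -0.861540); Gamma_xxx = -0.058790, Gamma_xxy = 0.000000, Gamma_xyy = -0.167584, Gamma_yxx = 0.000000, Gamma_yxy = 0.191778, Gamma_yyy = 0.000000; k2 = (1.869576, -0.861540, 0.329878, 0.617800)
  k3: at (x, y) = (-0.545712, -0.242847), (dx/dtau, dy/dtau) = (1.866756, -0.868705); Gamma_xxx = -0.058693, Gamma_xxy = 0.000000, Gamma_xyy = -0.167338, Gamma_yxx = 0.000000, Gamma_yxy = 0.191404, Gamma_yyy = 0.000000; k3 = (1.866756, -0.868705, 0.330812, 0.620785)
  k4: at (x, y) = (-0.452515, -0.286641), (dx/dtau, dy/dtau) = (1.883343, -0.837517); Gamma_xxx = -0.049161, Gamma_xxy = 0.000000, Gamma_xyy = -0.142449, Gamma_yxx = 0.000000, Gamma_yxy = 0.156168, Gamma_yyy = 0.000000; k4 = (1.883343, -0.837517, 0.274292, 0.492658)
  Y <- Y + (h/6)(k1 + 2k2 + 2k3 + k4): x = -0.4524, y = -0.2864, dx/dtau = 1.8833, dy/dtau = -0.8374


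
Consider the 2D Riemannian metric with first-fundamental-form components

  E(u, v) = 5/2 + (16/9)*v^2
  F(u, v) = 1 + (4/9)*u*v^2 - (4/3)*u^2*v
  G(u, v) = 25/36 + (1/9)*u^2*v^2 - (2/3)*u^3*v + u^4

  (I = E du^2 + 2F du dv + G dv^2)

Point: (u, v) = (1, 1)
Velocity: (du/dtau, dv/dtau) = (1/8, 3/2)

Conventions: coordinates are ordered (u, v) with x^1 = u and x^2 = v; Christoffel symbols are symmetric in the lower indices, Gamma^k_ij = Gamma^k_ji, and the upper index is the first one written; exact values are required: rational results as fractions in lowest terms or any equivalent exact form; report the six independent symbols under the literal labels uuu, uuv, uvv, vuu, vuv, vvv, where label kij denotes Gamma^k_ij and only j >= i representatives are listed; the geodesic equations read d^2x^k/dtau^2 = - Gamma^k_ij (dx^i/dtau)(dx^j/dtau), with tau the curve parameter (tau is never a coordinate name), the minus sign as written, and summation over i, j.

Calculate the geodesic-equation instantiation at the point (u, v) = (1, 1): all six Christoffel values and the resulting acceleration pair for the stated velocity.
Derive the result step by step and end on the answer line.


E = 77/18, F = 1/9, G = 41/36 at the point
E_u = 0, E_v = 32/9, F_u = -20/9, F_v = -4/9, G_u = 20/9, G_v = -4/9
EG - F^2 = 3149/648;  g^inv = (648/3149) * [[41/36, -1/9], [-1/9, 77/18]]
first-kind symbols [ij,l] = (1/2)(d_i g_jl + d_j g_il - d_l g_ij): [uu,u] = E_u/2 = 0, [uu,v] = F_u - E_v/2 = -4, [uv,u] = E_v/2 = 16/9, [uv,v] = G_u/2 = 10/9, [vv,u] = F_v - G_u/2 = -14/9, [vv,v] = G_v/2 = -2/9
Gamma^u_ij = (G*[ij,u] - F*[ij,v])/(EG - F^2), Gamma^v_ij = (E*[ij,v] - F*[ij,u])/(EG - F^2)
Gamma_uuu = 288/3149, Gamma_uuv = 1232/3149, Gamma_uvv = -1132/3149, Gamma_vuu = -11088/3149, Gamma_vuv = 2952/3149, Gamma_vvv = -504/3149
d^2u/dtau^2 = -(Gamma_uuu*(1/8)^2 + 2*Gamma_uuv*(1/8)*(3/2) + Gamma_uvv*(3/2)^2) = 4161/6298
d^2v/dtau^2 = -(Gamma_vuu*(1/8)^2 + 2*Gamma_vuv*(1/8)*(3/2) + Gamma_vvv*(3/2)^2) = 801/12596

Answer: Gamma_uuu = 288/3149, Gamma_uuv = 1232/3149, Gamma_uvv = -1132/3149, Gamma_vuu = -11088/3149, Gamma_vuv = 2952/3149, Gamma_vvv = -504/3149; accelerations (d^2u/dtau^2, d^2v/dtau^2) = (4161/6298, 801/12596)


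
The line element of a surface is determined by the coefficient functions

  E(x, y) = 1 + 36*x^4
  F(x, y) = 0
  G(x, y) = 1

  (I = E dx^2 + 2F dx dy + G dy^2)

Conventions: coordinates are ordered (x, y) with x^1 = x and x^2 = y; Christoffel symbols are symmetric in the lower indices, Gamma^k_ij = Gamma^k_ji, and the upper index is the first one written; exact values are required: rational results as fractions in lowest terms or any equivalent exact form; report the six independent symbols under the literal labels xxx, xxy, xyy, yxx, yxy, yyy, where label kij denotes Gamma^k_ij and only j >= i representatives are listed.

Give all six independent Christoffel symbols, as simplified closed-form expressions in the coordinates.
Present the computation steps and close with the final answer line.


E = 1 + 36*x^4; F = 0; G = 1
Gamma^k_ij = (1/2) g^{kl} (d_i g_jl + d_j g_il - d_l g_ij), with g^inv = (1/(EG-F^2)) [[G, -F], [-F, E]]
first partials: E_x = 144*x^3, E_y = 0, F_x = 0, F_y = 0, G_x = 0, G_y = 0
D = EG - F^2 = 1 + 36*x^4
expanded: Gamma^x_xx = (G E_x - 2F F_x + F E_y)/(2D), Gamma^x_xy = (G E_y - F G_x)/(2D), Gamma^x_yy = (2G F_y - G G_x - F G_y)/(2D), Gamma^y_xx = (2E F_x - E E_y - F E_x)/(2D), Gamma^y_xy = (E G_x - F E_y)/(2D), Gamma^y_yy = (E G_y - 2F F_y + F G_x)/(2D); substitute and cancel common factors

Answer: Gamma_xxx = 72*x^3/(36*x^4 + 1), Gamma_xxy = 0, Gamma_xyy = 0, Gamma_yxx = 0, Gamma_yxy = 0, Gamma_yyy = 0


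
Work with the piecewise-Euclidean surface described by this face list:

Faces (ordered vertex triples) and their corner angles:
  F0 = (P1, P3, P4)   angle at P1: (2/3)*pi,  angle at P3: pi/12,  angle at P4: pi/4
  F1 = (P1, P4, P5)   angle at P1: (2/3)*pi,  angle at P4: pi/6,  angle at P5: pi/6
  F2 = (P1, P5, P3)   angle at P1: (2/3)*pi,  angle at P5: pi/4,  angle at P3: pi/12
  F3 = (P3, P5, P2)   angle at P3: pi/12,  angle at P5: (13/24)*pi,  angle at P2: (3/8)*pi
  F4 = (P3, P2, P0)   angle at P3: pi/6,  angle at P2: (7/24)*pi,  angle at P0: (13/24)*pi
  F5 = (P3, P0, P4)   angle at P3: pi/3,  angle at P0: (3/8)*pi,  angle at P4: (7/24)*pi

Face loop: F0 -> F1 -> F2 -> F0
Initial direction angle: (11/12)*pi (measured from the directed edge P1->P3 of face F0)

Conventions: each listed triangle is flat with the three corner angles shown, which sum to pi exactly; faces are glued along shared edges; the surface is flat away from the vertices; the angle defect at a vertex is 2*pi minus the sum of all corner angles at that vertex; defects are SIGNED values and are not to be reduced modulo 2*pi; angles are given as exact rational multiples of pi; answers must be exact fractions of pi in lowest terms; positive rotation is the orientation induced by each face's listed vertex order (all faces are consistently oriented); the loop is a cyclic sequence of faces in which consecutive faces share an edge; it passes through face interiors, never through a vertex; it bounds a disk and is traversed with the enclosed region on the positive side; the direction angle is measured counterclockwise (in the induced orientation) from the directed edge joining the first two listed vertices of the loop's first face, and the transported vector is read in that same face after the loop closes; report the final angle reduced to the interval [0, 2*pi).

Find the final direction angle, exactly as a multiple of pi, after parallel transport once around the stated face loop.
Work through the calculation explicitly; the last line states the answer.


enclosed vertex P1: corner angles sum to 2*pi, defect = 2*pi - 2*pi = 0
adding the enclosed defects to the starting angle (mod 2*pi, induced orientation) gives the holonomy
final angle = (11/12)*pi + 0 = (11/12)*pi (mod 2*pi)

Answer: final direction angle = (11/12)*pi


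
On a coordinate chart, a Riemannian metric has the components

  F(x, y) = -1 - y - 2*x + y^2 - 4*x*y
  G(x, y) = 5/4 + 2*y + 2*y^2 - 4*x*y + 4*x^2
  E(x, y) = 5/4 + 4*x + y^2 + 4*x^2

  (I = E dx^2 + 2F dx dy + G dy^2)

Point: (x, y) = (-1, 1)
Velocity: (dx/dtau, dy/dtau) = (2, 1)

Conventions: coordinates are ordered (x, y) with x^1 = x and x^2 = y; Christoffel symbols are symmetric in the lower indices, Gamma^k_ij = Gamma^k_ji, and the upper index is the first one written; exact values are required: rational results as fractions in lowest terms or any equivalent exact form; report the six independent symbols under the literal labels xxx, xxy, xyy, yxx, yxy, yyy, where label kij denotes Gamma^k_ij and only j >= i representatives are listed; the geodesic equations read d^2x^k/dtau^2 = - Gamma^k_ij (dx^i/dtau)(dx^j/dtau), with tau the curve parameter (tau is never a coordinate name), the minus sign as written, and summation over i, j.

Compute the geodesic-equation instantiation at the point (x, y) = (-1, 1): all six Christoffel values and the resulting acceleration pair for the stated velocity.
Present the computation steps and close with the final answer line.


E = 9/4, F = 5, G = 53/4 at the point
E_x = -4, E_y = 2, F_x = -6, F_y = 5, G_x = -12, G_y = 10
EG - F^2 = 77/16;  g^inv = (16/77) * [[53/4, -5], [-5, 9/4]]
first-kind symbols [ij,l] = (1/2)(d_i g_jl + d_j g_il - d_l g_ij): [xx,x] = E_x/2 = -2, [xx,y] = F_x - E_y/2 = -7, [xy,x] = E_y/2 = 1, [xy,y] = G_x/2 = -6, [yy,x] = F_y - G_x/2 = 11, [yy,y] = G_y/2 = 5
Gamma^x_ij = (G*[ij,x] - F*[ij,y])/(EG - F^2), Gamma^y_ij = (E*[ij,y] - F*[ij,x])/(EG - F^2)
Gamma_xxx = 136/77, Gamma_xxy = 692/77, Gamma_xyy = 276/11, Gamma_yxx = -92/77, Gamma_yxy = -296/77, Gamma_yyy = -100/11
d^2x/dtau^2 = -(Gamma_xxx*(2)^2 + 2*Gamma_xxy*(2)*(1) + Gamma_xyy*(1)^2) = -5244/77
d^2y/dtau^2 = -(Gamma_yxx*(2)^2 + 2*Gamma_yxy*(2)*(1) + Gamma_yyy*(1)^2) = 2252/77

Answer: Gamma_xxx = 136/77, Gamma_xxy = 692/77, Gamma_xyy = 276/11, Gamma_yxx = -92/77, Gamma_yxy = -296/77, Gamma_yyy = -100/11; accelerations (d^2x/dtau^2, d^2y/dtau^2) = (-5244/77, 2252/77)


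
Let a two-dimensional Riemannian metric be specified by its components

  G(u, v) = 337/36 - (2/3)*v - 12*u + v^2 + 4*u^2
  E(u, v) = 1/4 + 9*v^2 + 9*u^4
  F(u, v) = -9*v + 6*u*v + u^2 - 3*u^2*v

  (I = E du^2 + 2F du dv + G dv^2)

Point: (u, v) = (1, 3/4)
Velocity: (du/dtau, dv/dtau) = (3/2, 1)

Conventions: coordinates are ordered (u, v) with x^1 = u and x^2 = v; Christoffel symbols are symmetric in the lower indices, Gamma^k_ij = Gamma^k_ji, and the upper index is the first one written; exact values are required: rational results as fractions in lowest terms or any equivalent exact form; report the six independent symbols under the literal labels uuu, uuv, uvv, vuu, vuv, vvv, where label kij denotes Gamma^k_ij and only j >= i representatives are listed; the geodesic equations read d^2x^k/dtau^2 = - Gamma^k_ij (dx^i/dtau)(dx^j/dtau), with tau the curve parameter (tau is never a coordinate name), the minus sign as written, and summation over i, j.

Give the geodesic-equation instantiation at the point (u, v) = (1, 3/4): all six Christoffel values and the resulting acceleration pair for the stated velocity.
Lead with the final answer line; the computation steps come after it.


Answer: Gamma_uuu = 20736/18721, Gamma_uuv = 6012/18721, Gamma_uvv = -9760/18721, Gamma_vuu = -11484/18721, Gamma_vuv = -11520/18721, Gamma_vvv = -18516/18721; accelerations (d^2u/dtau^2, d^2v/dtau^2) = (-54932/18721, 78915/18721)

E = 229/16, F = -7/2, G = 205/144 at the point
E_u = 36, E_v = 27/2, F_u = 2, F_v = -6, G_u = -4, G_v = 5/6
EG - F^2 = 18721/2304;  g^inv = (2304/18721) * [[205/144, 7/2], [7/2, 229/16]]
first-kind symbols [ij,l] = (1/2)(d_i g_jl + d_j g_il - d_l g_ij): [uu,u] = E_u/2 = 18, [uu,v] = F_u - E_v/2 = -19/4, [uv,u] = E_v/2 = 27/4, [uv,v] = G_u/2 = -2, [vv,u] = F_v - G_u/2 = -4, [vv,v] = G_v/2 = 5/12
Gamma^u_ij = (G*[ij,u] - F*[ij,v])/(EG - F^2), Gamma^v_ij = (E*[ij,v] - F*[ij,u])/(EG - F^2)
Gamma_uuu = 20736/18721, Gamma_uuv = 6012/18721, Gamma_uvv = -9760/18721, Gamma_vuu = -11484/18721, Gamma_vuv = -11520/18721, Gamma_vvv = -18516/18721
d^2u/dtau^2 = -(Gamma_uuu*(3/2)^2 + 2*Gamma_uuv*(3/2)*(1) + Gamma_uvv*(1)^2) = -54932/18721
d^2v/dtau^2 = -(Gamma_vuu*(3/2)^2 + 2*Gamma_vuv*(3/2)*(1) + Gamma_vvv*(1)^2) = 78915/18721
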